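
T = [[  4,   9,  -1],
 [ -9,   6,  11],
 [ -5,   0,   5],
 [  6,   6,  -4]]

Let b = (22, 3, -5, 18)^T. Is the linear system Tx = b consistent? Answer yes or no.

yes

Row reduce the augmented matrix [T | b].
R2 ← R2 + (9/4)·R1: [0, 105/4, 35/4, 105/2]
R3 ← R3 + (5/4)·R1: [0, 45/4, 15/4, 45/2]
R4 ← R4 − (3/2)·R1: [0, -15/2, -5/2, -15]
R3 ← R3 − (3/7)·R2: [0, 0, 0, 0]
R4 ← R4 + (2/7)·R2: [0, 0, 0, 0]
The echelon form has 2 nonzero rows, and every pivot lies in the first 3 columns, so rank(T) = rank([T|b]) = 2.
The system is consistent.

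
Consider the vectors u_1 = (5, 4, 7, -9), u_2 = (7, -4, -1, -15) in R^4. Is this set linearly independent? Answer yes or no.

Form the matrix with these vectors as rows and row reduce.
R2 ← R2 − (7/5)·R1: [0, -48/5, -54/5, -12/5]
2 nonzero rows, so the 2 vectors span a space of dimension 2.
Since 2 = 2, the vectors are linearly independent.

yes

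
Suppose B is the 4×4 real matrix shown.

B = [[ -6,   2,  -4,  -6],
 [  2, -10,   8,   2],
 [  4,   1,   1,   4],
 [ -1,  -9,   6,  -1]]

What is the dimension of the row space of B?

Row reduce to echelon form.
R2 ← R2 + (1/3)·R1: [0, -28/3, 20/3, 0]
R3 ← R3 + (2/3)·R1: [0, 7/3, -5/3, 0]
R4 ← R4 − (1/6)·R1: [0, -28/3, 20/3, 0]
R3 ← R3 + (1/4)·R2: [0, 0, 0, 0]
R4 ← R4 − R2: [0, 0, 0, 0]
Echelon form has 2 nonzero rows, so rank(B) = 2.
The row space has dimension equal to the rank: 2.

2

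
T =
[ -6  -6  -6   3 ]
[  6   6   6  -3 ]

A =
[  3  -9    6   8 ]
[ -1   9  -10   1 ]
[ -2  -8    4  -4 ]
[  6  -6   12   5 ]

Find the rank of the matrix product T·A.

1

First compute TA:
[[ 18,  30,  36, -15],
 [-18, -30, -36,  15]]
Now row reduce the product.
R2 ← R2 + R1: [0, 0, 0, 0]
1 nonzero row, so rank(TA) = 1.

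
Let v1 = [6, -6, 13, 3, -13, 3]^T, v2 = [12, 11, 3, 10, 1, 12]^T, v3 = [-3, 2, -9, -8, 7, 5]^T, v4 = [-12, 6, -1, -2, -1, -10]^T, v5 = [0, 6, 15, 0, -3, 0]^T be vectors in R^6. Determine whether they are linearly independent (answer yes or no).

Form the matrix with these vectors as rows and row reduce.
R2 ← R2 − (2)·R1: [0, 23, -23, 4, 27, 6]
R3 ← R3 + (1/2)·R1: [0, -1, -5/2, -13/2, 1/2, 13/2]
R4 ← R4 + (2)·R1: [0, -6, 25, 4, -27, -4]
R3 ← R3 + (1/23)·R2: [0, 0, -7/2, -291/46, 77/46, 311/46]
R4 ← R4 + (6/23)·R2: [0, 0, 19, 116/23, -459/23, -56/23]
R5 ← R5 − (6/23)·R2: [0, 0, 21, -24/23, -231/23, -36/23]
R4 ← R4 + (38/7)·R3: [0, 0, 0, -4717/161, -250/23, 5517/161]
R5 ← R5 + (6)·R3: [0, 0, 0, -39, 0, 39]
R5 ← R5 − (6279/4717)·R4: [0, 0, 0, 0, 68250/4717, -31200/4717]
5 nonzero rows, so the 5 vectors span a space of dimension 5.
Since 5 = 5, the vectors are linearly independent.

yes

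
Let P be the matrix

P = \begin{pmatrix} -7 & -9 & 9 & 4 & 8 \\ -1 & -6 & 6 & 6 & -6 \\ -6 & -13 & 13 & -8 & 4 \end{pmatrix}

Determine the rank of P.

Row reduce to echelon form.
R2 ← R2 − (1/7)·R1: [0, -33/7, 33/7, 38/7, -50/7]
R3 ← R3 − (6/7)·R1: [0, -37/7, 37/7, -80/7, -20/7]
R3 ← R3 − (37/33)·R2: [0, 0, 0, -578/33, 170/33]
Echelon form has 3 nonzero rows, so rank(P) = 3.

3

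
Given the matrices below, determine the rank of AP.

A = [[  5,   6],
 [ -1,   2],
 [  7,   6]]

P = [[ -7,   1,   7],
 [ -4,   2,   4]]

2

First compute AP:
[[-59,  17,  59],
 [ -1,   3,   1],
 [-73,  19,  73]]
Now row reduce the product.
R2 ← R2 − (1/59)·R1: [0, 160/59, 0]
R3 ← R3 − (73/59)·R1: [0, -120/59, 0]
R3 ← R3 + (3/4)·R2: [0, 0, 0]
2 nonzero rows, so rank(AP) = 2.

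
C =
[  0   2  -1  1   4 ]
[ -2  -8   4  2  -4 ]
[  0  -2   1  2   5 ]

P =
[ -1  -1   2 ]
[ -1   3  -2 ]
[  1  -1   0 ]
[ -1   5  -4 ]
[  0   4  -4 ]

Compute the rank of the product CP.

First compute CP:
[[ -4,  28, -24],
 [ 12, -32,  20],
 [  1,  23, -24]]
Now row reduce the product.
R2 ← R2 + (3)·R1: [0, 52, -52]
R3 ← R3 + (1/4)·R1: [0, 30, -30]
R3 ← R3 − (15/26)·R2: [0, 0, 0]
2 nonzero rows, so rank(CP) = 2.

2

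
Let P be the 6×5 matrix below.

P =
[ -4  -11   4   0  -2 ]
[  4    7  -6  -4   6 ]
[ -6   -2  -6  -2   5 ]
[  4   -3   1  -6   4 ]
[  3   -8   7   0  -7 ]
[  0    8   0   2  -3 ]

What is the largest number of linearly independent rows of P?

5

Row reduce to echelon form.
R2 ← R2 + R1: [0, -4, -2, -4, 4]
R3 ← R3 − (3/2)·R1: [0, 29/2, -12, -2, 8]
R4 ← R4 + R1: [0, -14, 5, -6, 2]
R5 ← R5 + (3/4)·R1: [0, -65/4, 10, 0, -17/2]
R3 ← R3 + (29/8)·R2: [0, 0, -77/4, -33/2, 45/2]
R4 ← R4 − (7/2)·R2: [0, 0, 12, 8, -12]
R5 ← R5 − (65/16)·R2: [0, 0, 145/8, 65/4, -99/4]
R6 ← R6 + (2)·R2: [0, 0, -4, -6, 5]
R4 ← R4 + (48/77)·R3: [0, 0, 0, -16/7, 156/77]
R5 ← R5 + (145/154)·R3: [0, 0, 0, 5/7, -549/154]
R6 ← R6 − (16/77)·R3: [0, 0, 0, -18/7, 25/77]
R5 ← R5 + (5/16)·R4: [0, 0, 0, 0, -129/44]
R6 ← R6 − (9/8)·R4: [0, 0, 0, 0, -43/22]
R6 ← R6 − (2/3)·R5: [0, 0, 0, 0, 0]
Echelon form has 5 nonzero rows, so rank(P) = 5.
The rank gives the maximum number of linearly independent rows: 5.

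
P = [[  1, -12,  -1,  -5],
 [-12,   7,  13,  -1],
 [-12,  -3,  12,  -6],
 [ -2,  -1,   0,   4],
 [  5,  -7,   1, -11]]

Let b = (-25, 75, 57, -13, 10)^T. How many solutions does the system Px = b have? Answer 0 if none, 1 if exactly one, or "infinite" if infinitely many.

1

Row reduce the augmented matrix [P | b].
R2 ← R2 + (12)·R1: [0, -137, 1, -61, -225]
R3 ← R3 + (12)·R1: [0, -147, 0, -66, -243]
R4 ← R4 + (2)·R1: [0, -25, -2, -6, -63]
R5 ← R5 − (5)·R1: [0, 53, 6, 14, 135]
R3 ← R3 − (147/137)·R2: [0, 0, -147/137, -75/137, -216/137]
R4 ← R4 − (25/137)·R2: [0, 0, -299/137, 703/137, -3006/137]
R5 ← R5 + (53/137)·R2: [0, 0, 875/137, -1315/137, 6570/137]
R4 ← R4 − (299/147)·R3: [0, 0, 0, 306/49, -918/49]
R5 ← R5 + (125/21)·R3: [0, 0, 0, -90/7, 270/7]
R5 ← R5 + (35/17)·R4: [0, 0, 0, 0, 0]
The echelon form has 4 nonzero rows, and every pivot lies in the first 4 columns, so rank(P) = rank([P|b]) = 4.
The system is consistent.
rank = 4 = number of unknowns, so the solution is unique.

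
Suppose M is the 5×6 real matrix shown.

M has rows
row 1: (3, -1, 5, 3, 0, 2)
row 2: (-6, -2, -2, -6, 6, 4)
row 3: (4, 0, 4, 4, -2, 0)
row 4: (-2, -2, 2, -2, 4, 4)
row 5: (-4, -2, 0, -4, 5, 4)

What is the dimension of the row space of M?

2

Row reduce to echelon form.
R2 ← R2 + (2)·R1: [0, -4, 8, 0, 6, 8]
R3 ← R3 − (4/3)·R1: [0, 4/3, -8/3, 0, -2, -8/3]
R4 ← R4 + (2/3)·R1: [0, -8/3, 16/3, 0, 4, 16/3]
R5 ← R5 + (4/3)·R1: [0, -10/3, 20/3, 0, 5, 20/3]
R3 ← R3 + (1/3)·R2: [0, 0, 0, 0, 0, 0]
R4 ← R4 − (2/3)·R2: [0, 0, 0, 0, 0, 0]
R5 ← R5 − (5/6)·R2: [0, 0, 0, 0, 0, 0]
Echelon form has 2 nonzero rows, so rank(M) = 2.
The row space has dimension equal to the rank: 2.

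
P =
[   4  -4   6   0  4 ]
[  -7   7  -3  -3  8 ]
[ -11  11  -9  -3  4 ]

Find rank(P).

2

Row reduce to echelon form.
R2 ← R2 + (7/4)·R1: [0, 0, 15/2, -3, 15]
R3 ← R3 + (11/4)·R1: [0, 0, 15/2, -3, 15]
R3 ← R3 − R2: [0, 0, 0, 0, 0]
Echelon form has 2 nonzero rows, so rank(P) = 2.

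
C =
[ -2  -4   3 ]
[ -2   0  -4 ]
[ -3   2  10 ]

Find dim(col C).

Row reduce to echelon form.
R2 ← R2 − R1: [0, 4, -7]
R3 ← R3 − (3/2)·R1: [0, 8, 11/2]
R3 ← R3 − (2)·R2: [0, 0, 39/2]
Echelon form has 3 nonzero rows, so rank(C) = 3.
The column space has dimension equal to the rank: 3.

3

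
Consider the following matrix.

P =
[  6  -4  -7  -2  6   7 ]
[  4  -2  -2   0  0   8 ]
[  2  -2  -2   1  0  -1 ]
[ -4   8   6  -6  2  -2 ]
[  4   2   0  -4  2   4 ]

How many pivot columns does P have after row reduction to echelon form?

4

Row reduce to echelon form.
R2 ← R2 − (2/3)·R1: [0, 2/3, 8/3, 4/3, -4, 10/3]
R3 ← R3 − (1/3)·R1: [0, -2/3, 1/3, 5/3, -2, -10/3]
R4 ← R4 + (2/3)·R1: [0, 16/3, 4/3, -22/3, 6, 8/3]
R5 ← R5 − (2/3)·R1: [0, 14/3, 14/3, -8/3, -2, -2/3]
R3 ← R3 + R2: [0, 0, 3, 3, -6, 0]
R4 ← R4 − (8)·R2: [0, 0, -20, -18, 38, -24]
R5 ← R5 − (7)·R2: [0, 0, -14, -12, 26, -24]
R4 ← R4 + (20/3)·R3: [0, 0, 0, 2, -2, -24]
R5 ← R5 + (14/3)·R3: [0, 0, 0, 2, -2, -24]
R5 ← R5 − R4: [0, 0, 0, 0, 0, 0]
Echelon form has 4 nonzero rows, so rank(P) = 4.
Each nonzero row contributes one pivot column: 4 pivot columns.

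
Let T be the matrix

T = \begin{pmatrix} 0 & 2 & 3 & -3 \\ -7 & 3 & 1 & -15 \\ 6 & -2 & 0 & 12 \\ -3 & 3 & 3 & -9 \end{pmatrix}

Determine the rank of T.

2

Row reduce to echelon form.
Swap R1 ↔ R2
R3 ← R3 + (6/7)·R1: [0, 4/7, 6/7, -6/7]
R4 ← R4 − (3/7)·R1: [0, 12/7, 18/7, -18/7]
R3 ← R3 − (2/7)·R2: [0, 0, 0, 0]
R4 ← R4 − (6/7)·R2: [0, 0, 0, 0]
Echelon form has 2 nonzero rows, so rank(T) = 2.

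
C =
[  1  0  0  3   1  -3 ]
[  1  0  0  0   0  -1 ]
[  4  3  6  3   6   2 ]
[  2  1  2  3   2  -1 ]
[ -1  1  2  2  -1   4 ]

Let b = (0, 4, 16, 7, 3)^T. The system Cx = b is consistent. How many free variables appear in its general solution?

2

Row reduce the augmented matrix [C | b].
R2 ← R2 − R1: [0, 0, 0, -3, -1, 2, 4]
R3 ← R3 − (4)·R1: [0, 3, 6, -9, 2, 14, 16]
R4 ← R4 − (2)·R1: [0, 1, 2, -3, 0, 5, 7]
R5 ← R5 + R1: [0, 1, 2, 5, 0, 1, 3]
Swap R2 ↔ R3
R4 ← R4 − (1/3)·R2: [0, 0, 0, 0, -2/3, 1/3, 5/3]
R5 ← R5 − (1/3)·R2: [0, 0, 0, 8, -2/3, -11/3, -7/3]
R5 ← R5 + (8/3)·R3: [0, 0, 0, 0, -10/3, 5/3, 25/3]
R5 ← R5 − (5)·R4: [0, 0, 0, 0, 0, 0, 0]
The echelon form has 4 nonzero rows, and every pivot lies in the first 6 columns, so rank(C) = rank([C|b]) = 4.
The system is consistent.
Free variables = (unknowns) − (rank) = 6 − 4 = 2.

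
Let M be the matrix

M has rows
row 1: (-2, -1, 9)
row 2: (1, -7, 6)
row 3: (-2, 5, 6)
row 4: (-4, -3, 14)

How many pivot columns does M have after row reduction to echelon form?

3

Row reduce to echelon form.
R2 ← R2 + (1/2)·R1: [0, -15/2, 21/2]
R3 ← R3 − R1: [0, 6, -3]
R4 ← R4 − (2)·R1: [0, -1, -4]
R3 ← R3 + (4/5)·R2: [0, 0, 27/5]
R4 ← R4 − (2/15)·R2: [0, 0, -27/5]
R4 ← R4 + R3: [0, 0, 0]
Echelon form has 3 nonzero rows, so rank(M) = 3.
Each nonzero row contributes one pivot column: 3 pivot columns.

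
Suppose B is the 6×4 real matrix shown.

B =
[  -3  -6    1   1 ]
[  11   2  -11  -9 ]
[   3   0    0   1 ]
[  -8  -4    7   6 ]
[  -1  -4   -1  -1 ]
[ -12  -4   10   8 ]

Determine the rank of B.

4

Row reduce to echelon form.
R2 ← R2 + (11/3)·R1: [0, -20, -22/3, -16/3]
R3 ← R3 + R1: [0, -6, 1, 2]
R4 ← R4 − (8/3)·R1: [0, 12, 13/3, 10/3]
R5 ← R5 − (1/3)·R1: [0, -2, -4/3, -4/3]
R6 ← R6 − (4)·R1: [0, 20, 6, 4]
R3 ← R3 − (3/10)·R2: [0, 0, 16/5, 18/5]
R4 ← R4 + (3/5)·R2: [0, 0, -1/15, 2/15]
R5 ← R5 − (1/10)·R2: [0, 0, -3/5, -4/5]
R6 ← R6 + R2: [0, 0, -4/3, -4/3]
R4 ← R4 + (1/48)·R3: [0, 0, 0, 5/24]
R5 ← R5 + (3/16)·R3: [0, 0, 0, -1/8]
R6 ← R6 + (5/12)·R3: [0, 0, 0, 1/6]
R5 ← R5 + (3/5)·R4: [0, 0, 0, 0]
R6 ← R6 − (4/5)·R4: [0, 0, 0, 0]
Echelon form has 4 nonzero rows, so rank(B) = 4.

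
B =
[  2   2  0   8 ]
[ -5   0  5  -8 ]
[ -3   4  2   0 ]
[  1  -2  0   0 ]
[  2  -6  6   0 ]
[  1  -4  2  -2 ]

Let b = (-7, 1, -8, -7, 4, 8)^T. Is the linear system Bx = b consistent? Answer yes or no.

Row reduce the augmented matrix [B | b].
R2 ← R2 + (5/2)·R1: [0, 5, 5, 12, -33/2]
R3 ← R3 + (3/2)·R1: [0, 7, 2, 12, -37/2]
R4 ← R4 − (1/2)·R1: [0, -3, 0, -4, -7/2]
R5 ← R5 − R1: [0, -8, 6, -8, 11]
R6 ← R6 − (1/2)·R1: [0, -5, 2, -6, 23/2]
R3 ← R3 − (7/5)·R2: [0, 0, -5, -24/5, 23/5]
R4 ← R4 + (3/5)·R2: [0, 0, 3, 16/5, -67/5]
R5 ← R5 + (8/5)·R2: [0, 0, 14, 56/5, -77/5]
R6 ← R6 + R2: [0, 0, 7, 6, -5]
R4 ← R4 + (3/5)·R3: [0, 0, 0, 8/25, -266/25]
R5 ← R5 + (14/5)·R3: [0, 0, 0, -56/25, -63/25]
R6 ← R6 + (7/5)·R3: [0, 0, 0, -18/25, 36/25]
R5 ← R5 + (7)·R4: [0, 0, 0, 0, -77]
R6 ← R6 + (9/4)·R4: [0, 0, 0, 0, -45/2]
R6 ← R6 − (45/154)·R5: [0, 0, 0, 0, 0]
The echelon form has 5 nonzero rows; the last pivot sits in the augmented column, so rank(B) = 4 but rank([B|b]) = 5.
Since the ranks differ, the system is inconsistent.

no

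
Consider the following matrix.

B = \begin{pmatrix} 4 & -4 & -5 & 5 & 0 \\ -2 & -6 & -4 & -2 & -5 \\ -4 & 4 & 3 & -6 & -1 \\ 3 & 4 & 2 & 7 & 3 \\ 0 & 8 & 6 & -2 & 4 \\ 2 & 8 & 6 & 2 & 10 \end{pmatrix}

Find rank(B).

5

Row reduce to echelon form.
R2 ← R2 + (1/2)·R1: [0, -8, -13/2, 1/2, -5]
R3 ← R3 + R1: [0, 0, -2, -1, -1]
R4 ← R4 − (3/4)·R1: [0, 7, 23/4, 13/4, 3]
R6 ← R6 − (1/2)·R1: [0, 10, 17/2, -1/2, 10]
R4 ← R4 + (7/8)·R2: [0, 0, 1/16, 59/16, -11/8]
R5 ← R5 + R2: [0, 0, -1/2, -3/2, -1]
R6 ← R6 + (5/4)·R2: [0, 0, 3/8, 1/8, 15/4]
R4 ← R4 + (1/32)·R3: [0, 0, 0, 117/32, -45/32]
R5 ← R5 − (1/4)·R3: [0, 0, 0, -5/4, -3/4]
R6 ← R6 + (3/16)·R3: [0, 0, 0, -1/16, 57/16]
R5 ← R5 + (40/117)·R4: [0, 0, 0, 0, -16/13]
R6 ← R6 + (2/117)·R4: [0, 0, 0, 0, 46/13]
R6 ← R6 + (23/8)·R5: [0, 0, 0, 0, 0]
Echelon form has 5 nonzero rows, so rank(B) = 5.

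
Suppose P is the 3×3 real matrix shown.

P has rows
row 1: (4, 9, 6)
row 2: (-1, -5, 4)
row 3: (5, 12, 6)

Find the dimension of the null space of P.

1

Row reduce to echelon form.
R2 ← R2 + (1/4)·R1: [0, -11/4, 11/2]
R3 ← R3 − (5/4)·R1: [0, 3/4, -3/2]
R3 ← R3 + (3/11)·R2: [0, 0, 0]
2 nonzero rows, so rank(P) = 2.
P has 3 columns; by rank–nullity, nullity = 3 − 2 = 1.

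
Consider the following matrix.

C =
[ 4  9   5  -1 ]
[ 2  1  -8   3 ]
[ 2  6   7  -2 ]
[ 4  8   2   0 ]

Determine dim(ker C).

Row reduce to echelon form.
R2 ← R2 − (1/2)·R1: [0, -7/2, -21/2, 7/2]
R3 ← R3 − (1/2)·R1: [0, 3/2, 9/2, -3/2]
R4 ← R4 − R1: [0, -1, -3, 1]
R3 ← R3 + (3/7)·R2: [0, 0, 0, 0]
R4 ← R4 − (2/7)·R2: [0, 0, 0, 0]
2 nonzero rows, so rank(C) = 2.
C has 4 columns; by rank–nullity, nullity = 4 − 2 = 2.

2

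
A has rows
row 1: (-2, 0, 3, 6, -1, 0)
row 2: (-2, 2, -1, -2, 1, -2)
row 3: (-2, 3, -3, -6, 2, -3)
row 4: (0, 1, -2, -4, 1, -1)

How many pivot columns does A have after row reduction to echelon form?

2

Row reduce to echelon form.
R2 ← R2 − R1: [0, 2, -4, -8, 2, -2]
R3 ← R3 − R1: [0, 3, -6, -12, 3, -3]
R3 ← R3 − (3/2)·R2: [0, 0, 0, 0, 0, 0]
R4 ← R4 − (1/2)·R2: [0, 0, 0, 0, 0, 0]
Echelon form has 2 nonzero rows, so rank(A) = 2.
Each nonzero row contributes one pivot column: 2 pivot columns.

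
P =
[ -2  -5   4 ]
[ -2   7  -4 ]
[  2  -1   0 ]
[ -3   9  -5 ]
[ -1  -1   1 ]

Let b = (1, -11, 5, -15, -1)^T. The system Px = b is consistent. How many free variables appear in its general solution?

Row reduce the augmented matrix [P | b].
R2 ← R2 − R1: [0, 12, -8, -12]
R3 ← R3 + R1: [0, -6, 4, 6]
R4 ← R4 − (3/2)·R1: [0, 33/2, -11, -33/2]
R5 ← R5 − (1/2)·R1: [0, 3/2, -1, -3/2]
R3 ← R3 + (1/2)·R2: [0, 0, 0, 0]
R4 ← R4 − (11/8)·R2: [0, 0, 0, 0]
R5 ← R5 − (1/8)·R2: [0, 0, 0, 0]
The echelon form has 2 nonzero rows, and every pivot lies in the first 3 columns, so rank(P) = rank([P|b]) = 2.
The system is consistent.
Free variables = (unknowns) − (rank) = 3 − 2 = 1.

1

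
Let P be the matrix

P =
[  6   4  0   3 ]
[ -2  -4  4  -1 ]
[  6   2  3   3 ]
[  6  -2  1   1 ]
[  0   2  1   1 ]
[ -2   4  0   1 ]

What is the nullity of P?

Row reduce to echelon form.
R2 ← R2 + (1/3)·R1: [0, -8/3, 4, 0]
R3 ← R3 − R1: [0, -2, 3, 0]
R4 ← R4 − R1: [0, -6, 1, -2]
R6 ← R6 + (1/3)·R1: [0, 16/3, 0, 2]
R3 ← R3 − (3/4)·R2: [0, 0, 0, 0]
R4 ← R4 − (9/4)·R2: [0, 0, -8, -2]
R5 ← R5 + (3/4)·R2: [0, 0, 4, 1]
R6 ← R6 + (2)·R2: [0, 0, 8, 2]
Swap R3 ↔ R4
R5 ← R5 + (1/2)·R3: [0, 0, 0, 0]
R6 ← R6 + R3: [0, 0, 0, 0]
3 nonzero rows, so rank(P) = 3.
P has 4 columns; by rank–nullity, nullity = 4 − 3 = 1.

1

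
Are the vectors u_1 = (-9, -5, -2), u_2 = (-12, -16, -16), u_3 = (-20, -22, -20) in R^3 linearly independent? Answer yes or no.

Form the matrix with these vectors as rows and row reduce.
R2 ← R2 − (4/3)·R1: [0, -28/3, -40/3]
R3 ← R3 − (20/9)·R1: [0, -98/9, -140/9]
R3 ← R3 − (7/6)·R2: [0, 0, 0]
2 nonzero rows, so the 3 vectors span a space of dimension 2.
Since 2 < 3, the vectors are linearly dependent.

no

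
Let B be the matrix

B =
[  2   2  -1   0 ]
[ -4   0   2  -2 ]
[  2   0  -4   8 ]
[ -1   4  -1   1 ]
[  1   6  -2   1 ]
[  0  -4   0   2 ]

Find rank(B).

3

Row reduce to echelon form.
R2 ← R2 + (2)·R1: [0, 4, 0, -2]
R3 ← R3 − R1: [0, -2, -3, 8]
R4 ← R4 + (1/2)·R1: [0, 5, -3/2, 1]
R5 ← R5 − (1/2)·R1: [0, 5, -3/2, 1]
R3 ← R3 + (1/2)·R2: [0, 0, -3, 7]
R4 ← R4 − (5/4)·R2: [0, 0, -3/2, 7/2]
R5 ← R5 − (5/4)·R2: [0, 0, -3/2, 7/2]
R6 ← R6 + R2: [0, 0, 0, 0]
R4 ← R4 − (1/2)·R3: [0, 0, 0, 0]
R5 ← R5 − (1/2)·R3: [0, 0, 0, 0]
Echelon form has 3 nonzero rows, so rank(B) = 3.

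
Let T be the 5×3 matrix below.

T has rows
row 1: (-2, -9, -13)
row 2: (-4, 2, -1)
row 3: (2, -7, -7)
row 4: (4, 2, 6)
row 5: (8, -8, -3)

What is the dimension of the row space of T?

2

Row reduce to echelon form.
R2 ← R2 − (2)·R1: [0, 20, 25]
R3 ← R3 + R1: [0, -16, -20]
R4 ← R4 + (2)·R1: [0, -16, -20]
R5 ← R5 + (4)·R1: [0, -44, -55]
R3 ← R3 + (4/5)·R2: [0, 0, 0]
R4 ← R4 + (4/5)·R2: [0, 0, 0]
R5 ← R5 + (11/5)·R2: [0, 0, 0]
Echelon form has 2 nonzero rows, so rank(T) = 2.
The row space has dimension equal to the rank: 2.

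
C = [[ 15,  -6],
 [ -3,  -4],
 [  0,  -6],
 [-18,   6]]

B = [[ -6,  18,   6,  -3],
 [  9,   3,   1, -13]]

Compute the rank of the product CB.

First compute CB:
[[-144, 252,  84,  33],
 [-18, -66, -22,  61],
 [-54, -18,  -6,  78],
 [162, -306, -102, -24]]
Now row reduce the product.
R2 ← R2 − (1/8)·R1: [0, -195/2, -65/2, 455/8]
R3 ← R3 − (3/8)·R1: [0, -225/2, -75/2, 525/8]
R4 ← R4 + (9/8)·R1: [0, -45/2, -15/2, 105/8]
R3 ← R3 − (15/13)·R2: [0, 0, 0, 0]
R4 ← R4 − (3/13)·R2: [0, 0, 0, 0]
2 nonzero rows, so rank(CB) = 2.

2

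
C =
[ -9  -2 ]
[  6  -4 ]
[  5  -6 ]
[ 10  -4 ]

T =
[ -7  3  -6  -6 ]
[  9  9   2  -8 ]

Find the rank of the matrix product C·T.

First compute CT:
[[ 45, -45,  50,  70],
 [-78, -18, -44,  -4],
 [-89, -39, -42,  18],
 [-106,  -6, -68, -28]]
Now row reduce the product.
R2 ← R2 + (26/15)·R1: [0, -96, 128/3, 352/3]
R3 ← R3 + (89/45)·R1: [0, -128, 512/9, 1408/9]
R4 ← R4 + (106/45)·R1: [0, -112, 448/9, 1232/9]
R3 ← R3 − (4/3)·R2: [0, 0, 0, 0]
R4 ← R4 − (7/6)·R2: [0, 0, 0, 0]
2 nonzero rows, so rank(CT) = 2.

2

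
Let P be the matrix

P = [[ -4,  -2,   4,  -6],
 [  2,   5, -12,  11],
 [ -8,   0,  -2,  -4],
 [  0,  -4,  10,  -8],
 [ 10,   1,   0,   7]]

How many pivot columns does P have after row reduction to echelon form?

Row reduce to echelon form.
R2 ← R2 + (1/2)·R1: [0, 4, -10, 8]
R3 ← R3 − (2)·R1: [0, 4, -10, 8]
R5 ← R5 + (5/2)·R1: [0, -4, 10, -8]
R3 ← R3 − R2: [0, 0, 0, 0]
R4 ← R4 + R2: [0, 0, 0, 0]
R5 ← R5 + R2: [0, 0, 0, 0]
Echelon form has 2 nonzero rows, so rank(P) = 2.
Each nonzero row contributes one pivot column: 2 pivot columns.

2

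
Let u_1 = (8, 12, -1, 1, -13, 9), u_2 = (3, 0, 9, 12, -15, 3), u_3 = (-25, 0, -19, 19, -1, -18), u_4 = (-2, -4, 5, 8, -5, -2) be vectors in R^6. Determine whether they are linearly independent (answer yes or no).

no

Form the matrix with these vectors as rows and row reduce.
R2 ← R2 − (3/8)·R1: [0, -9/2, 75/8, 93/8, -81/8, -3/8]
R3 ← R3 + (25/8)·R1: [0, 75/2, -177/8, 177/8, -333/8, 81/8]
R4 ← R4 + (1/4)·R1: [0, -1, 19/4, 33/4, -33/4, 1/4]
R3 ← R3 + (25/3)·R2: [0, 0, 56, 119, -126, 7]
R4 ← R4 − (2/9)·R2: [0, 0, 8/3, 17/3, -6, 1/3]
R4 ← R4 − (1/21)·R3: [0, 0, 0, 0, 0, 0]
3 nonzero rows, so the 4 vectors span a space of dimension 3.
Since 3 < 4, the vectors are linearly dependent.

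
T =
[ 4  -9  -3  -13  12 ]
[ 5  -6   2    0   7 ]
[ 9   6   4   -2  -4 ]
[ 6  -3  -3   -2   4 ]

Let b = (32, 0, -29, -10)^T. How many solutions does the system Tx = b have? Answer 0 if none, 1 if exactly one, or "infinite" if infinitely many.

Row reduce the augmented matrix [T | b].
R2 ← R2 − (5/4)·R1: [0, 21/4, 23/4, 65/4, -8, -40]
R3 ← R3 − (9/4)·R1: [0, 105/4, 43/4, 109/4, -31, -101]
R4 ← R4 − (3/2)·R1: [0, 21/2, 3/2, 35/2, -14, -58]
R3 ← R3 − (5)·R2: [0, 0, -18, -54, 9, 99]
R4 ← R4 − (2)·R2: [0, 0, -10, -15, 2, 22]
R4 ← R4 − (5/9)·R3: [0, 0, 0, 15, -3, -33]
The echelon form has 4 nonzero rows, and every pivot lies in the first 5 columns, so rank(T) = rank([T|b]) = 4.
The system is consistent.
rank = 4 < 5 unknowns, so there are infinitely many solutions.

infinite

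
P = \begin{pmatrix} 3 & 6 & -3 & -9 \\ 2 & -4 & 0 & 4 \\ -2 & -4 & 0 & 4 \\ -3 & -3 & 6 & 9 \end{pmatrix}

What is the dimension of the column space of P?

3

Row reduce to echelon form.
R2 ← R2 − (2/3)·R1: [0, -8, 2, 10]
R3 ← R3 + (2/3)·R1: [0, 0, -2, -2]
R4 ← R4 + R1: [0, 3, 3, 0]
R4 ← R4 + (3/8)·R2: [0, 0, 15/4, 15/4]
R4 ← R4 + (15/8)·R3: [0, 0, 0, 0]
Echelon form has 3 nonzero rows, so rank(P) = 3.
The column space has dimension equal to the rank: 3.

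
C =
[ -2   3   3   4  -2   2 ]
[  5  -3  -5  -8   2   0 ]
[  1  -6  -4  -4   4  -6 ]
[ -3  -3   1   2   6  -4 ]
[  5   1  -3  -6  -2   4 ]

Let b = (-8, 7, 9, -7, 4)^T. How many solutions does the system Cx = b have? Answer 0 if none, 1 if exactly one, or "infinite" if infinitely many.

Row reduce the augmented matrix [C | b].
R2 ← R2 + (5/2)·R1: [0, 9/2, 5/2, 2, -3, 5, -13]
R3 ← R3 + (1/2)·R1: [0, -9/2, -5/2, -2, 3, -5, 5]
R4 ← R4 − (3/2)·R1: [0, -15/2, -7/2, -4, 9, -7, 5]
R5 ← R5 + (5/2)·R1: [0, 17/2, 9/2, 4, -7, 9, -16]
R3 ← R3 + R2: [0, 0, 0, 0, 0, 0, -8]
R4 ← R4 + (5/3)·R2: [0, 0, 2/3, -2/3, 4, 4/3, -50/3]
R5 ← R5 − (17/9)·R2: [0, 0, -2/9, 2/9, -4/3, -4/9, 77/9]
Swap R3 ↔ R4
R5 ← R5 + (1/3)·R3: [0, 0, 0, 0, 0, 0, 3]
R5 ← R5 + (3/8)·R4: [0, 0, 0, 0, 0, 0, 0]
The echelon form has 4 nonzero rows; the last pivot sits in the augmented column, so rank(C) = 3 but rank([C|b]) = 4.
Since the ranks differ, the system is inconsistent.
It has no solutions.

0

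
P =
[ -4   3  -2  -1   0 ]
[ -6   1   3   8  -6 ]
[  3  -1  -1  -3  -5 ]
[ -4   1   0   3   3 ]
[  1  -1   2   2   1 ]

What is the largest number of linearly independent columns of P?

4

Row reduce to echelon form.
R2 ← R2 − (3/2)·R1: [0, -7/2, 6, 19/2, -6]
R3 ← R3 + (3/4)·R1: [0, 5/4, -5/2, -15/4, -5]
R4 ← R4 − R1: [0, -2, 2, 4, 3]
R5 ← R5 + (1/4)·R1: [0, -1/4, 3/2, 7/4, 1]
R3 ← R3 + (5/14)·R2: [0, 0, -5/14, -5/14, -50/7]
R4 ← R4 − (4/7)·R2: [0, 0, -10/7, -10/7, 45/7]
R5 ← R5 − (1/14)·R2: [0, 0, 15/14, 15/14, 10/7]
R4 ← R4 − (4)·R3: [0, 0, 0, 0, 35]
R5 ← R5 + (3)·R3: [0, 0, 0, 0, -20]
R5 ← R5 + (4/7)·R4: [0, 0, 0, 0, 0]
Echelon form has 4 nonzero rows, so rank(P) = 4.
The rank gives the maximum number of linearly independent columns: 4.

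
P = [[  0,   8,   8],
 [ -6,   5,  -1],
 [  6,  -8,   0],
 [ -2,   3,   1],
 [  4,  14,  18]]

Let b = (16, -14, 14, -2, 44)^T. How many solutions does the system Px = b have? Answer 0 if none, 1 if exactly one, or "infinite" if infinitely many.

1

Row reduce the augmented matrix [P | b].
Swap R1 ↔ R2
R3 ← R3 + R1: [0, -3, -1, 0]
R4 ← R4 − (1/3)·R1: [0, 4/3, 4/3, 8/3]
R5 ← R5 + (2/3)·R1: [0, 52/3, 52/3, 104/3]
R3 ← R3 + (3/8)·R2: [0, 0, 2, 6]
R4 ← R4 − (1/6)·R2: [0, 0, 0, 0]
R5 ← R5 − (13/6)·R2: [0, 0, 0, 0]
The echelon form has 3 nonzero rows, and every pivot lies in the first 3 columns, so rank(P) = rank([P|b]) = 3.
The system is consistent.
rank = 3 = number of unknowns, so the solution is unique.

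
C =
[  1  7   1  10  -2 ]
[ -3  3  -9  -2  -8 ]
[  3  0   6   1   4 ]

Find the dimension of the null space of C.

Row reduce to echelon form.
R2 ← R2 + (3)·R1: [0, 24, -6, 28, -14]
R3 ← R3 − (3)·R1: [0, -21, 3, -29, 10]
R3 ← R3 + (7/8)·R2: [0, 0, -9/4, -9/2, -9/4]
3 nonzero rows, so rank(C) = 3.
C has 5 columns; by rank–nullity, nullity = 5 − 3 = 2.

2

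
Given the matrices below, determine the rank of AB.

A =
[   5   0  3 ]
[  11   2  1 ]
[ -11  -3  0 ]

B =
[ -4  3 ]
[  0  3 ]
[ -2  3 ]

First compute AB:
[[-26,  24],
 [-46,  42],
 [ 44, -42]]
Now row reduce the product.
R2 ← R2 − (23/13)·R1: [0, -6/13]
R3 ← R3 + (22/13)·R1: [0, -18/13]
R3 ← R3 − (3)·R2: [0, 0]
2 nonzero rows, so rank(AB) = 2.

2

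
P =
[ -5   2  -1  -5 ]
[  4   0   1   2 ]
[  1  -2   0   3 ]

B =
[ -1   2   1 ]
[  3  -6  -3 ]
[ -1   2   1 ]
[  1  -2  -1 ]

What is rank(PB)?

First compute PB:
[[  7, -14,  -7],
 [ -3,   6,   3],
 [ -4,   8,   4]]
Now row reduce the product.
R2 ← R2 + (3/7)·R1: [0, 0, 0]
R3 ← R3 + (4/7)·R1: [0, 0, 0]
1 nonzero row, so rank(PB) = 1.

1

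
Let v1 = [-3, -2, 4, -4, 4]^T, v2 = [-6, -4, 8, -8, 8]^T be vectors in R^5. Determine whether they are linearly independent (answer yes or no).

no

Form the matrix with these vectors as rows and row reduce.
R2 ← R2 − (2)·R1: [0, 0, 0, 0, 0]
1 nonzero row, so the 2 vectors span a space of dimension 1.
Since 1 < 2, the vectors are linearly dependent.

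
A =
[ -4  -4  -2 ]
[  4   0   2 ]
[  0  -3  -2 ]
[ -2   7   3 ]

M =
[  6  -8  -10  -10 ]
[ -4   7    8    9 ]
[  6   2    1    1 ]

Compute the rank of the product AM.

3

First compute AM:
[[-20,   0,   6,   2],
 [ 36, -28, -38, -38],
 [  0, -25, -26, -29],
 [-22,  71,  79,  86]]
Now row reduce the product.
R2 ← R2 + (9/5)·R1: [0, -28, -136/5, -172/5]
R4 ← R4 − (11/10)·R1: [0, 71, 362/5, 419/5]
R3 ← R3 − (25/28)·R2: [0, 0, -12/7, 12/7]
R4 ← R4 + (71/28)·R2: [0, 0, 24/7, -24/7]
R4 ← R4 + (2)·R3: [0, 0, 0, 0]
3 nonzero rows, so rank(AM) = 3.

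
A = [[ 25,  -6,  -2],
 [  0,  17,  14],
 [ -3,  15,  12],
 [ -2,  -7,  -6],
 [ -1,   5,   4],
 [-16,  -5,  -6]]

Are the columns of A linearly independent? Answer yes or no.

no

Row reduce A to echelon form.
R3 ← R3 + (3/25)·R1: [0, 357/25, 294/25]
R4 ← R4 + (2/25)·R1: [0, -187/25, -154/25]
R5 ← R5 + (1/25)·R1: [0, 119/25, 98/25]
R6 ← R6 + (16/25)·R1: [0, -221/25, -182/25]
R3 ← R3 − (21/25)·R2: [0, 0, 0]
R4 ← R4 + (11/25)·R2: [0, 0, 0]
R5 ← R5 − (7/25)·R2: [0, 0, 0]
R6 ← R6 + (13/25)·R2: [0, 0, 0]
2 pivots among 3 columns.
Only 2 < 3 pivot columns, so the columns are linearly dependent.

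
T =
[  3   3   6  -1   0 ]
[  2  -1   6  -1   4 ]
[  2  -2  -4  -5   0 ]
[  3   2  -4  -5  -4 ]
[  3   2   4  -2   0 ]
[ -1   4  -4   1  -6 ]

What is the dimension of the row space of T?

4

Row reduce to echelon form.
R2 ← R2 − (2/3)·R1: [0, -3, 2, -1/3, 4]
R3 ← R3 − (2/3)·R1: [0, -4, -8, -13/3, 0]
R4 ← R4 − R1: [0, -1, -10, -4, -4]
R5 ← R5 − R1: [0, -1, -2, -1, 0]
R6 ← R6 + (1/3)·R1: [0, 5, -2, 2/3, -6]
R3 ← R3 − (4/3)·R2: [0, 0, -32/3, -35/9, -16/3]
R4 ← R4 − (1/3)·R2: [0, 0, -32/3, -35/9, -16/3]
R5 ← R5 − (1/3)·R2: [0, 0, -8/3, -8/9, -4/3]
R6 ← R6 + (5/3)·R2: [0, 0, 4/3, 1/9, 2/3]
R4 ← R4 − R3: [0, 0, 0, 0, 0]
R5 ← R5 − (1/4)·R3: [0, 0, 0, 1/12, 0]
R6 ← R6 + (1/8)·R3: [0, 0, 0, -3/8, 0]
Swap R4 ↔ R5
R6 ← R6 + (9/2)·R4: [0, 0, 0, 0, 0]
Echelon form has 4 nonzero rows, so rank(T) = 4.
The row space has dimension equal to the rank: 4.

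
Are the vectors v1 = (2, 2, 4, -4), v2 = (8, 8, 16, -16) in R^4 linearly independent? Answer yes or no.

Form the matrix with these vectors as rows and row reduce.
R2 ← R2 − (4)·R1: [0, 0, 0, 0]
1 nonzero row, so the 2 vectors span a space of dimension 1.
Since 1 < 2, the vectors are linearly dependent.

no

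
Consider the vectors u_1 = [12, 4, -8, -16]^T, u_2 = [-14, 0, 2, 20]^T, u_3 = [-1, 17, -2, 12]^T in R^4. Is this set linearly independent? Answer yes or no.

Form the matrix with these vectors as rows and row reduce.
R2 ← R2 + (7/6)·R1: [0, 14/3, -22/3, 4/3]
R3 ← R3 + (1/12)·R1: [0, 52/3, -8/3, 32/3]
R3 ← R3 − (26/7)·R2: [0, 0, 172/7, 40/7]
3 nonzero rows, so the 3 vectors span a space of dimension 3.
Since 3 = 3, the vectors are linearly independent.

yes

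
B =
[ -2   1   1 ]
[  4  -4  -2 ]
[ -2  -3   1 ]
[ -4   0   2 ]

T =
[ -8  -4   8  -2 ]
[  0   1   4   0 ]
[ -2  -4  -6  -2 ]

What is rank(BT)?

First compute BT:
[[ 14,   5, -18,   2],
 [-28, -12,  28,  -4],
 [ 14,   1, -34,   2],
 [ 28,   8, -44,   4]]
Now row reduce the product.
R2 ← R2 + (2)·R1: [0, -2, -8, 0]
R3 ← R3 − R1: [0, -4, -16, 0]
R4 ← R4 − (2)·R1: [0, -2, -8, 0]
R3 ← R3 − (2)·R2: [0, 0, 0, 0]
R4 ← R4 − R2: [0, 0, 0, 0]
2 nonzero rows, so rank(BT) = 2.

2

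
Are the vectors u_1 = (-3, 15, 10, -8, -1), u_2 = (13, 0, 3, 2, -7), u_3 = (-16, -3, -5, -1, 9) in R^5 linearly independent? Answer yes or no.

yes

Form the matrix with these vectors as rows and row reduce.
R2 ← R2 + (13/3)·R1: [0, 65, 139/3, -98/3, -34/3]
R3 ← R3 − (16/3)·R1: [0, -83, -175/3, 125/3, 43/3]
R3 ← R3 + (83/65)·R2: [0, 0, 54/65, -3/65, -9/65]
3 nonzero rows, so the 3 vectors span a space of dimension 3.
Since 3 = 3, the vectors are linearly independent.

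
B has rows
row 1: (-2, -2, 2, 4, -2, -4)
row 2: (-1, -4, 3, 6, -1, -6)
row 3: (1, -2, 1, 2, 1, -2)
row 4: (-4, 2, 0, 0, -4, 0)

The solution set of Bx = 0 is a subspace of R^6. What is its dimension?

Row reduce to echelon form.
R2 ← R2 − (1/2)·R1: [0, -3, 2, 4, 0, -4]
R3 ← R3 + (1/2)·R1: [0, -3, 2, 4, 0, -4]
R4 ← R4 − (2)·R1: [0, 6, -4, -8, 0, 8]
R3 ← R3 − R2: [0, 0, 0, 0, 0, 0]
R4 ← R4 + (2)·R2: [0, 0, 0, 0, 0, 0]
2 nonzero rows, so rank(B) = 2.
B has 6 columns; by rank–nullity, nullity = 6 − 2 = 4.

4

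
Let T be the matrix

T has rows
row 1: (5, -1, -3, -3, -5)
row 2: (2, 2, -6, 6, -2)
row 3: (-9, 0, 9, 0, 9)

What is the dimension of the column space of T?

Row reduce to echelon form.
R2 ← R2 − (2/5)·R1: [0, 12/5, -24/5, 36/5, 0]
R3 ← R3 + (9/5)·R1: [0, -9/5, 18/5, -27/5, 0]
R3 ← R3 + (3/4)·R2: [0, 0, 0, 0, 0]
Echelon form has 2 nonzero rows, so rank(T) = 2.
The column space has dimension equal to the rank: 2.

2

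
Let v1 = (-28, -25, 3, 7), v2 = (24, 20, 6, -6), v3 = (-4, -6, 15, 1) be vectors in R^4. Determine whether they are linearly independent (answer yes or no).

Form the matrix with these vectors as rows and row reduce.
R2 ← R2 + (6/7)·R1: [0, -10/7, 60/7, 0]
R3 ← R3 − (1/7)·R1: [0, -17/7, 102/7, 0]
R3 ← R3 − (17/10)·R2: [0, 0, 0, 0]
2 nonzero rows, so the 3 vectors span a space of dimension 2.
Since 2 < 3, the vectors are linearly dependent.

no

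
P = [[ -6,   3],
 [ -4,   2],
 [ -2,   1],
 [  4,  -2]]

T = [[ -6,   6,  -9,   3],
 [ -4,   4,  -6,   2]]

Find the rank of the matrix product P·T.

First compute PT:
[[ 24, -24,  36, -12],
 [ 16, -16,  24,  -8],
 [  8,  -8,  12,  -4],
 [-16,  16, -24,   8]]
Now row reduce the product.
R2 ← R2 − (2/3)·R1: [0, 0, 0, 0]
R3 ← R3 − (1/3)·R1: [0, 0, 0, 0]
R4 ← R4 + (2/3)·R1: [0, 0, 0, 0]
1 nonzero row, so rank(PT) = 1.

1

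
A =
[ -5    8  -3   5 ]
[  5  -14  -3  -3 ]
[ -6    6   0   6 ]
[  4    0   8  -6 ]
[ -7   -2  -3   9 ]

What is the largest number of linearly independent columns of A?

Row reduce to echelon form.
R2 ← R2 + R1: [0, -6, -6, 2]
R3 ← R3 − (6/5)·R1: [0, -18/5, 18/5, 0]
R4 ← R4 + (4/5)·R1: [0, 32/5, 28/5, -2]
R5 ← R5 − (7/5)·R1: [0, -66/5, 6/5, 2]
R3 ← R3 − (3/5)·R2: [0, 0, 36/5, -6/5]
R4 ← R4 + (16/15)·R2: [0, 0, -4/5, 2/15]
R5 ← R5 − (11/5)·R2: [0, 0, 72/5, -12/5]
R4 ← R4 + (1/9)·R3: [0, 0, 0, 0]
R5 ← R5 − (2)·R3: [0, 0, 0, 0]
Echelon form has 3 nonzero rows, so rank(A) = 3.
The rank gives the maximum number of linearly independent columns: 3.

3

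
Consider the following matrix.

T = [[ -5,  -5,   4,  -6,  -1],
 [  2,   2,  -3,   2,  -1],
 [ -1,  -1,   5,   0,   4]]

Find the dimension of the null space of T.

Row reduce to echelon form.
R2 ← R2 + (2/5)·R1: [0, 0, -7/5, -2/5, -7/5]
R3 ← R3 − (1/5)·R1: [0, 0, 21/5, 6/5, 21/5]
R3 ← R3 + (3)·R2: [0, 0, 0, 0, 0]
2 nonzero rows, so rank(T) = 2.
T has 5 columns; by rank–nullity, nullity = 5 − 2 = 3.

3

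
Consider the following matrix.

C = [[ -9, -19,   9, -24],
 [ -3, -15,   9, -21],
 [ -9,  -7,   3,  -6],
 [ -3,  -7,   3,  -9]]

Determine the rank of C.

3

Row reduce to echelon form.
R2 ← R2 − (1/3)·R1: [0, -26/3, 6, -13]
R3 ← R3 − R1: [0, 12, -6, 18]
R4 ← R4 − (1/3)·R1: [0, -2/3, 0, -1]
R3 ← R3 + (18/13)·R2: [0, 0, 30/13, 0]
R4 ← R4 − (1/13)·R2: [0, 0, -6/13, 0]
R4 ← R4 + (1/5)·R3: [0, 0, 0, 0]
Echelon form has 3 nonzero rows, so rank(C) = 3.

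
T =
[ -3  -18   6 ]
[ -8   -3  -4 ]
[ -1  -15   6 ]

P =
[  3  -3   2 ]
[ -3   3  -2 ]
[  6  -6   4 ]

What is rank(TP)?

First compute TP:
[[ 81, -81,  54],
 [-39,  39, -26],
 [ 78, -78,  52]]
Now row reduce the product.
R2 ← R2 + (13/27)·R1: [0, 0, 0]
R3 ← R3 − (26/27)·R1: [0, 0, 0]
1 nonzero row, so rank(TP) = 1.

1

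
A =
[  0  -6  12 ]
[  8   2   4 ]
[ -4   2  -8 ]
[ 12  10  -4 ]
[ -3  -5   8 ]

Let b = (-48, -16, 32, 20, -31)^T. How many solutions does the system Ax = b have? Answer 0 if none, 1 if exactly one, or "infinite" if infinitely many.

1

Row reduce the augmented matrix [A | b].
Swap R1 ↔ R2
R3 ← R3 + (1/2)·R1: [0, 3, -6, 24]
R4 ← R4 − (3/2)·R1: [0, 7, -10, 44]
R5 ← R5 + (3/8)·R1: [0, -17/4, 19/2, -37]
R3 ← R3 + (1/2)·R2: [0, 0, 0, 0]
R4 ← R4 + (7/6)·R2: [0, 0, 4, -12]
R5 ← R5 − (17/24)·R2: [0, 0, 1, -3]
Swap R3 ↔ R4
R5 ← R5 − (1/4)·R3: [0, 0, 0, 0]
The echelon form has 3 nonzero rows, and every pivot lies in the first 3 columns, so rank(A) = rank([A|b]) = 3.
The system is consistent.
rank = 3 = number of unknowns, so the solution is unique.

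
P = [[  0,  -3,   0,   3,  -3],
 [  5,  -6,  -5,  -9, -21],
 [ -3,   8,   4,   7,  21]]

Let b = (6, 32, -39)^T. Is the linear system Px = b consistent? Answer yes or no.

yes

Row reduce the augmented matrix [P | b].
Swap R1 ↔ R2
R3 ← R3 + (3/5)·R1: [0, 22/5, 1, 8/5, 42/5, -99/5]
R3 ← R3 + (22/15)·R2: [0, 0, 1, 6, 4, -11]
The echelon form has 3 nonzero rows, and every pivot lies in the first 5 columns, so rank(P) = rank([P|b]) = 3.
The system is consistent.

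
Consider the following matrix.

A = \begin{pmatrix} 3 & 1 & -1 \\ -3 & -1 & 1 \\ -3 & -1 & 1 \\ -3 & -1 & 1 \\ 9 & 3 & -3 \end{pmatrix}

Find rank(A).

1

Row reduce to echelon form.
R2 ← R2 + R1: [0, 0, 0]
R3 ← R3 + R1: [0, 0, 0]
R4 ← R4 + R1: [0, 0, 0]
R5 ← R5 − (3)·R1: [0, 0, 0]
Echelon form has 1 nonzero row, so rank(A) = 1.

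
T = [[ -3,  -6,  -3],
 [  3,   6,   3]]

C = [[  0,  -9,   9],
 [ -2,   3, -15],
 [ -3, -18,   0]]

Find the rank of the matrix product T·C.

1

First compute TC:
[[ 21,  63,  63],
 [-21, -63, -63]]
Now row reduce the product.
R2 ← R2 + R1: [0, 0, 0]
1 nonzero row, so rank(TC) = 1.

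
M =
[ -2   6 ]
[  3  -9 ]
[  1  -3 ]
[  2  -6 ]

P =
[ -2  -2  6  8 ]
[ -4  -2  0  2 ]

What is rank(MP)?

First compute MP:
[[-20,  -8, -12,  -4],
 [ 30,  12,  18,   6],
 [ 10,   4,   6,   2],
 [ 20,   8,  12,   4]]
Now row reduce the product.
R2 ← R2 + (3/2)·R1: [0, 0, 0, 0]
R3 ← R3 + (1/2)·R1: [0, 0, 0, 0]
R4 ← R4 + R1: [0, 0, 0, 0]
1 nonzero row, so rank(MP) = 1.

1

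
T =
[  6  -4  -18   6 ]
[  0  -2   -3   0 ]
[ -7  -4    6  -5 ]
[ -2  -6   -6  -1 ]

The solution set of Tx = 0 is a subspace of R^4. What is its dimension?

Row reduce to echelon form.
R3 ← R3 + (7/6)·R1: [0, -26/3, -15, 2]
R4 ← R4 + (1/3)·R1: [0, -22/3, -12, 1]
R3 ← R3 − (13/3)·R2: [0, 0, -2, 2]
R4 ← R4 − (11/3)·R2: [0, 0, -1, 1]
R4 ← R4 − (1/2)·R3: [0, 0, 0, 0]
3 nonzero rows, so rank(T) = 3.
T has 4 columns; by rank–nullity, nullity = 4 − 3 = 1.

1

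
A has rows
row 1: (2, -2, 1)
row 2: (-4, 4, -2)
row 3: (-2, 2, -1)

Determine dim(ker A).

Row reduce to echelon form.
R2 ← R2 + (2)·R1: [0, 0, 0]
R3 ← R3 + R1: [0, 0, 0]
1 nonzero row, so rank(A) = 1.
A has 3 columns; by rank–nullity, nullity = 3 − 1 = 2.

2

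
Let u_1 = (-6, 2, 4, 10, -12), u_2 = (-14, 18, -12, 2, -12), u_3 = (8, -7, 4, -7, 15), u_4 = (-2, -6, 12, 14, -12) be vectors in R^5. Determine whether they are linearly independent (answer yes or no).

no

Form the matrix with these vectors as rows and row reduce.
R2 ← R2 − (7/3)·R1: [0, 40/3, -64/3, -64/3, 16]
R3 ← R3 + (4/3)·R1: [0, -13/3, 28/3, 19/3, -1]
R4 ← R4 − (1/3)·R1: [0, -20/3, 32/3, 32/3, -8]
R3 ← R3 + (13/40)·R2: [0, 0, 12/5, -3/5, 21/5]
R4 ← R4 + (1/2)·R2: [0, 0, 0, 0, 0]
3 nonzero rows, so the 4 vectors span a space of dimension 3.
Since 3 < 4, the vectors are linearly dependent.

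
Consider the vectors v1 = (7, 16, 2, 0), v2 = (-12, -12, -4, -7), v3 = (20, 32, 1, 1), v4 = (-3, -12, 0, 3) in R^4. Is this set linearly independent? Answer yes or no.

Form the matrix with these vectors as rows and row reduce.
R2 ← R2 + (12/7)·R1: [0, 108/7, -4/7, -7]
R3 ← R3 − (20/7)·R1: [0, -96/7, -33/7, 1]
R4 ← R4 + (3/7)·R1: [0, -36/7, 6/7, 3]
R3 ← R3 + (8/9)·R2: [0, 0, -47/9, -47/9]
R4 ← R4 + (1/3)·R2: [0, 0, 2/3, 2/3]
R4 ← R4 + (6/47)·R3: [0, 0, 0, 0]
3 nonzero rows, so the 4 vectors span a space of dimension 3.
Since 3 < 4, the vectors are linearly dependent.

no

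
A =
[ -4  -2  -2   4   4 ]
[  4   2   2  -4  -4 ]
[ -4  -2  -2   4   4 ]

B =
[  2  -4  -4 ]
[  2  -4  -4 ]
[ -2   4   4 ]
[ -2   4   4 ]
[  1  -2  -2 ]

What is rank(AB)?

1

First compute AB:
[[-12,  24,  24],
 [ 12, -24, -24],
 [-12,  24,  24]]
Now row reduce the product.
R2 ← R2 + R1: [0, 0, 0]
R3 ← R3 − R1: [0, 0, 0]
1 nonzero row, so rank(AB) = 1.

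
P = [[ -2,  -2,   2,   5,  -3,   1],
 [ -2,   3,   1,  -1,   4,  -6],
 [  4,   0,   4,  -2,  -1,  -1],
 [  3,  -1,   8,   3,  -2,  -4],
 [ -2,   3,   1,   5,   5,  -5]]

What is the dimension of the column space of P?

Row reduce to echelon form.
R2 ← R2 − R1: [0, 5, -1, -6, 7, -7]
R3 ← R3 + (2)·R1: [0, -4, 8, 8, -7, 1]
R4 ← R4 + (3/2)·R1: [0, -4, 11, 21/2, -13/2, -5/2]
R5 ← R5 − R1: [0, 5, -1, 0, 8, -6]
R3 ← R3 + (4/5)·R2: [0, 0, 36/5, 16/5, -7/5, -23/5]
R4 ← R4 + (4/5)·R2: [0, 0, 51/5, 57/10, -9/10, -81/10]
R5 ← R5 − R2: [0, 0, 0, 6, 1, 1]
R4 ← R4 − (17/12)·R3: [0, 0, 0, 7/6, 13/12, -19/12]
R5 ← R5 − (36/7)·R4: [0, 0, 0, 0, -32/7, 64/7]
Echelon form has 5 nonzero rows, so rank(P) = 5.
The column space has dimension equal to the rank: 5.

5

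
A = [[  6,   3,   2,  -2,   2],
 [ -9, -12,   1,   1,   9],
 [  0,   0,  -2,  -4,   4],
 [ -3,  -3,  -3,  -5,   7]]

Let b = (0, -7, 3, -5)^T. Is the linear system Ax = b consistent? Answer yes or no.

Row reduce the augmented matrix [A | b].
R2 ← R2 + (3/2)·R1: [0, -15/2, 4, -2, 12, -7]
R4 ← R4 + (1/2)·R1: [0, -3/2, -2, -6, 8, -5]
R4 ← R4 − (1/5)·R2: [0, 0, -14/5, -28/5, 28/5, -18/5]
R4 ← R4 − (7/5)·R3: [0, 0, 0, 0, 0, -39/5]
The echelon form has 4 nonzero rows; the last pivot sits in the augmented column, so rank(A) = 3 but rank([A|b]) = 4.
Since the ranks differ, the system is inconsistent.

no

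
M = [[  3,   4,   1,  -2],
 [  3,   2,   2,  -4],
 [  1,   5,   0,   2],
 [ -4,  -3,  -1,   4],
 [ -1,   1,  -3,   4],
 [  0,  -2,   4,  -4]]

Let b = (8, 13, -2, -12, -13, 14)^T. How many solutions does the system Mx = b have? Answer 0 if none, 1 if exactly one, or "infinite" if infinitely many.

Row reduce the augmented matrix [M | b].
R2 ← R2 − R1: [0, -2, 1, -2, 5]
R3 ← R3 − (1/3)·R1: [0, 11/3, -1/3, 8/3, -14/3]
R4 ← R4 + (4/3)·R1: [0, 7/3, 1/3, 4/3, -4/3]
R5 ← R5 + (1/3)·R1: [0, 7/3, -8/3, 10/3, -31/3]
R3 ← R3 + (11/6)·R2: [0, 0, 3/2, -1, 9/2]
R4 ← R4 + (7/6)·R2: [0, 0, 3/2, -1, 9/2]
R5 ← R5 + (7/6)·R2: [0, 0, -3/2, 1, -9/2]
R6 ← R6 − R2: [0, 0, 3, -2, 9]
R4 ← R4 − R3: [0, 0, 0, 0, 0]
R5 ← R5 + R3: [0, 0, 0, 0, 0]
R6 ← R6 − (2)·R3: [0, 0, 0, 0, 0]
The echelon form has 3 nonzero rows, and every pivot lies in the first 4 columns, so rank(M) = rank([M|b]) = 3.
The system is consistent.
rank = 3 < 4 unknowns, so there are infinitely many solutions.

infinite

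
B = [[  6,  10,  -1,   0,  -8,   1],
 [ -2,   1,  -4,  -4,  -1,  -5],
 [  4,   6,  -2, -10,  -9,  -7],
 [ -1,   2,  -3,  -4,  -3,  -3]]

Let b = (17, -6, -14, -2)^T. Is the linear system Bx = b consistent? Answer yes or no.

Row reduce the augmented matrix [B | b].
R2 ← R2 + (1/3)·R1: [0, 13/3, -13/3, -4, -11/3, -14/3, -1/3]
R3 ← R3 − (2/3)·R1: [0, -2/3, -4/3, -10, -11/3, -23/3, -76/3]
R4 ← R4 + (1/6)·R1: [0, 11/3, -19/6, -4, -13/3, -17/6, 5/6]
R3 ← R3 + (2/13)·R2: [0, 0, -2, -138/13, -55/13, -109/13, -330/13]
R4 ← R4 − (11/13)·R2: [0, 0, 1/2, -8/13, -16/13, 29/26, 29/26]
R4 ← R4 + (1/4)·R3: [0, 0, 0, -85/26, -119/52, -51/52, -68/13]
The echelon form has 4 nonzero rows, and every pivot lies in the first 6 columns, so rank(B) = rank([B|b]) = 4.
The system is consistent.

yes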